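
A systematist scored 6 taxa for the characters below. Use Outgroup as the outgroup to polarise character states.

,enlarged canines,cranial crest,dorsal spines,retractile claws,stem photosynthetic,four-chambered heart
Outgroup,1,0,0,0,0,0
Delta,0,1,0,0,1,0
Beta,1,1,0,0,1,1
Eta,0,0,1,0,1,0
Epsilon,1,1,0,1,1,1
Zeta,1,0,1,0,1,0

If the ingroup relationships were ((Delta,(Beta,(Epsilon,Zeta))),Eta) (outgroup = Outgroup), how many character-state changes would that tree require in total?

10

Map each character onto ((Delta,(Beta,(Epsilon,Zeta))),Eta) (rooted by Outgroup) and count the minimum state changes it requires (Fitch parsimony):
enlarged canines: 2; cranial crest: 2; dorsal spines: 2; retractile claws: 1; stem photosynthetic: 1; four-chambered heart: 2.
Total tree length = 10.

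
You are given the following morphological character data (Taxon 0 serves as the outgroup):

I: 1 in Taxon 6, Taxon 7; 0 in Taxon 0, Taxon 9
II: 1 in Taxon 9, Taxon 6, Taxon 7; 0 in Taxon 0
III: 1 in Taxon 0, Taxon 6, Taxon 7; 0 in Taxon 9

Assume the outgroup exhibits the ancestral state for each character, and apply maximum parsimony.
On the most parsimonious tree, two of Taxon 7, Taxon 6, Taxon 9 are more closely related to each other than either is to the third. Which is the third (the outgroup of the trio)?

Taxon 9

Character polarity is set by the outgroup: the derived state is whichever differs from the outgroup's state, so for III the derived state is '0', and for the remaining characters it is '1'.
Only Taxon 6 and Taxon 7 show the derived state '1' for I, supporting them as a clade.
All ingroup taxa share the derived state '1' for II; it defines the ingroup but does not resolve relationships within it.
III: derived state '0' in Taxon 9 only — an autapomorphy, so it tells us nothing about relationships among taxa.
Most parsimonious ingroup topology: (Taxon 9,(Taxon 6,Taxon 7)).
Taxon 7 and Taxon 6 share a more recent common ancestor with each other than either does with Taxon 9, so Taxon 9 is the least closely related of the three.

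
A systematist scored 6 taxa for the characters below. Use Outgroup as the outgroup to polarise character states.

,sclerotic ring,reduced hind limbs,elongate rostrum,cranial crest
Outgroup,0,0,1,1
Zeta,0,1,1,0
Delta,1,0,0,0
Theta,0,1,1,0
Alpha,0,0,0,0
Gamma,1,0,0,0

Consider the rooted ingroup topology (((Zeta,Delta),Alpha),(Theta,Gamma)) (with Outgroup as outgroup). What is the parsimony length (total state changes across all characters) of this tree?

Map each character onto (((Zeta,Delta),Alpha),(Theta,Gamma)) (rooted by Outgroup) and count the minimum state changes it requires (Fitch parsimony):
sclerotic ring: 2; reduced hind limbs: 2; elongate rostrum: 3; cranial crest: 1.
Total tree length = 8.

8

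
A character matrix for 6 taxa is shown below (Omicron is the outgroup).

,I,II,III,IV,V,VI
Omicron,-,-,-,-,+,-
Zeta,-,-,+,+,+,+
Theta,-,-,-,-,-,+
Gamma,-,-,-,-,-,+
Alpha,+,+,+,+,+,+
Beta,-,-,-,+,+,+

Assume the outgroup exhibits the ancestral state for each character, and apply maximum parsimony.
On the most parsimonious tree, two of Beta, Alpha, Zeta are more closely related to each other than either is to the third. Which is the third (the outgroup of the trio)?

Beta

Character polarity is set by the outgroup: the derived state is whichever differs from the outgroup's state, so for V the derived state is '-', and for the remaining characters it is '+'.
I: derived state '+' in Alpha only — an autapomorphy, so it tells us nothing about relationships among taxa.
II: derived state '+' in Alpha only — an autapomorphy, so it tells us nothing about relationships among taxa.
III: derived state '+' in Alpha and Zeta only — synapomorphy for {Alpha, Zeta}.
IV: derived state '+' in Alpha, Beta, and Zeta only — synapomorphy for {Alpha, Beta, Zeta}.
Only Gamma and Theta show the derived state '-' for V, supporting them as a clade.
VI (derived state '+') is shared by all ingroup taxa — unites the whole ingroup.
Most parsimonious ingroup topology: (((Zeta,Alpha),Beta),(Theta,Gamma)).
Alpha and Zeta share a more recent common ancestor with each other than either does with Beta, so Beta is the least closely related of the three.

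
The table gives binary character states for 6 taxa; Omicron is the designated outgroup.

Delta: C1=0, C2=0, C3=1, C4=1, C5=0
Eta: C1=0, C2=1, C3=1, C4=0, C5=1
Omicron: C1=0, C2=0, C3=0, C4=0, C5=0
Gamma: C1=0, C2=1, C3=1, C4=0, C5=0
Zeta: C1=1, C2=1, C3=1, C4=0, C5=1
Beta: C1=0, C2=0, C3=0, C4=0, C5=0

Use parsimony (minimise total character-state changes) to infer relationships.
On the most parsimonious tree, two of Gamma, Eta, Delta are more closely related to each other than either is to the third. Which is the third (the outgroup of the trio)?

Delta

The outgroup has state '0' for every character, so '1' is the derived state throughout.
C1 (derived state '1') is unique to Zeta (autapomorphy; uninformative for grouping).
C2: derived state '1' in Eta, Gamma, and Zeta only — synapomorphy for {Eta, Gamma, Zeta}.
C3 (derived state '1') is shared by Delta, Eta, Gamma, and Zeta — a synapomorphy uniting that clade.
C4 (derived state '1') is unique to Delta (autapomorphy; uninformative for grouping).
C5 (derived state '1') is shared by Eta and Zeta — a synapomorphy uniting that clade.
Most parsimonious ingroup topology: (Beta,(Delta,(Gamma,(Zeta,Eta)))).
Gamma and Eta share a more recent common ancestor with each other than either does with Delta, so Delta is the least closely related of the three.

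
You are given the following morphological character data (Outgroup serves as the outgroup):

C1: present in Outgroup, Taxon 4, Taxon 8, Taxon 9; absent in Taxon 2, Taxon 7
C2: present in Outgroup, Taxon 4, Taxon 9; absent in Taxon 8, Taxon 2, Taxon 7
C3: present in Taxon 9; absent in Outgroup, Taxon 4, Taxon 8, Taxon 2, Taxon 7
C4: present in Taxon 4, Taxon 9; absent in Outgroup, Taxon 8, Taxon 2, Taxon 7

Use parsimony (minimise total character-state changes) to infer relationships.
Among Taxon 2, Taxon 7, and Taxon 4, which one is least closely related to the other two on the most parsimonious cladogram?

Character polarity is set by the outgroup: the derived state is whichever differs from the outgroup's state, so for C1, C2 the derived state is 'absent', and for the remaining characters it is 'present'.
Only Taxon 2 and Taxon 7 show the derived state 'absent' for C1, supporting them as a clade.
C2 (derived state 'absent') is shared by Taxon 2, Taxon 7, and Taxon 8 — a synapomorphy uniting that clade.
C3 (derived state 'present') is unique to Taxon 9 (autapomorphy; uninformative for grouping).
Only Taxon 4 and Taxon 9 show the derived state 'present' for C4, supporting them as a clade.
Most parsimonious ingroup topology: ((Taxon 4,Taxon 9),(Taxon 8,(Taxon 2,Taxon 7))).
Taxon 7 and Taxon 2 share a more recent common ancestor with each other than either does with Taxon 4, so Taxon 4 is the least closely related of the three.

Taxon 4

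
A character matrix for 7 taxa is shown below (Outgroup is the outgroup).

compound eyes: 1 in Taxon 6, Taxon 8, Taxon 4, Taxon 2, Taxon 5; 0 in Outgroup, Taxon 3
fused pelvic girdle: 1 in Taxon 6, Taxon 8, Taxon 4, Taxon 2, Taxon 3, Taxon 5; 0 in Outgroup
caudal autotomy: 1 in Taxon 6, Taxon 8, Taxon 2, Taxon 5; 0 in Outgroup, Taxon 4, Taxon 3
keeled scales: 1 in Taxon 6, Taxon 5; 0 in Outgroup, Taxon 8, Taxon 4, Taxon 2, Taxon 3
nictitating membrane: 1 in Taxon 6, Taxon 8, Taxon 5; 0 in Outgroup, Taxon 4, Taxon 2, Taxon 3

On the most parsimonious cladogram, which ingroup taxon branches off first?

The outgroup has state '0' for every character, so '1' is the derived state throughout.
compound eyes (derived state '1') is shared by Taxon 2, Taxon 4, Taxon 5, Taxon 6, and Taxon 8 — a synapomorphy uniting that clade.
All ingroup taxa share the derived state '1' for fused pelvic girdle; it defines the ingroup but does not resolve relationships within it.
caudal autotomy: derived state '1' in Taxon 2, Taxon 5, Taxon 6, and Taxon 8 only — synapomorphy for {Taxon 2, Taxon 5, Taxon 6, Taxon 8}.
Only Taxon 5 and Taxon 6 show the derived state '1' for keeled scales, supporting them as a clade.
nictitating membrane (derived state '1') is shared by Taxon 5, Taxon 6, and Taxon 8 — a synapomorphy uniting that clade.
Most parsimonious ingroup topology: (((((Taxon 6,Taxon 5),Taxon 8),Taxon 2),Taxon 4),Taxon 3).
Taxon 3 is sister to the clade containing all other ingroup taxa, so it is the earliest-diverging (most basal) ingroup lineage.

Taxon 3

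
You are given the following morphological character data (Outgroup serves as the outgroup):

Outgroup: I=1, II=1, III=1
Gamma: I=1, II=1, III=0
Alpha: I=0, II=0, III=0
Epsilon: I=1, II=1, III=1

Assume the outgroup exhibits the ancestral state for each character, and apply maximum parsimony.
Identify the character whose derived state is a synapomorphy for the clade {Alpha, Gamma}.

The outgroup has state '1' for every character, so '0' is the derived state throughout.
I (derived state '0') is unique to Alpha (autapomorphy; uninformative for grouping).
II: derived state '0' in Alpha only — an autapomorphy, so it tells us nothing about relationships among taxa.
III (derived state '0') is shared by Alpha and Gamma — a synapomorphy uniting that clade.
Most parsimonious ingroup topology: ((Gamma,Alpha),Epsilon).
The clade {Alpha, Gamma} is supported by III: its derived state '0' occurs in exactly those taxa and in no other taxon (including the outgroup).

III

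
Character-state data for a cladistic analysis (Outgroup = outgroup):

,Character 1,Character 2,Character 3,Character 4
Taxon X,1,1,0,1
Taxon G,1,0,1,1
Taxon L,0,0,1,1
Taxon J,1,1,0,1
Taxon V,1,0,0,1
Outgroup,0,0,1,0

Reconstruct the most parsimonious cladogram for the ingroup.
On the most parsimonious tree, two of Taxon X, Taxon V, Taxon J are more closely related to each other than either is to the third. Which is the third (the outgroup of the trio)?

Character polarity is set by the outgroup: the derived state is whichever differs from the outgroup's state, so for Character 3 the derived state is '0', and for the remaining characters it is '1'.
Character 1 (derived state '1') is shared by Taxon G, Taxon J, Taxon V, and Taxon X — a synapomorphy uniting that clade.
Character 2: derived state '1' in Taxon J and Taxon X only — synapomorphy for {Taxon J, Taxon X}.
Character 3 (derived state '0') is shared by Taxon J, Taxon V, and Taxon X — a synapomorphy uniting that clade.
Character 4 (derived state '1') is shared by all ingroup taxa — unites the whole ingroup.
Most parsimonious ingroup topology: ((((Taxon J,Taxon X),Taxon V),Taxon G),Taxon L).
Taxon X and Taxon J share a more recent common ancestor with each other than either does with Taxon V, so Taxon V is the least closely related of the three.

Taxon V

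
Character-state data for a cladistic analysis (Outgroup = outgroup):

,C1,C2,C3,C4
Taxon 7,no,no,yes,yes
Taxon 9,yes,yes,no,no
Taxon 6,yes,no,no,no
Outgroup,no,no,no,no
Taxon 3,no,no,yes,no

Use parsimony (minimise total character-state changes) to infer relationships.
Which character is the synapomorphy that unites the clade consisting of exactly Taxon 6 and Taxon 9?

The outgroup has state 'no' for every character, so 'yes' is the derived state throughout.
Only Taxon 6 and Taxon 9 show the derived state 'yes' for C1, supporting them as a clade.
C2 (derived state 'yes') is unique to Taxon 9 (autapomorphy; uninformative for grouping).
Only Taxon 3 and Taxon 7 show the derived state 'yes' for C3, supporting them as a clade.
C4: derived state 'yes' in Taxon 7 only — an autapomorphy, so it tells us nothing about relationships among taxa.
Most parsimonious ingroup topology: ((Taxon 3,Taxon 7),(Taxon 9,Taxon 6)).
The clade {Taxon 6, Taxon 9} is supported by C1: its derived state 'yes' occurs in exactly those taxa and in no other taxon (including the outgroup).

C1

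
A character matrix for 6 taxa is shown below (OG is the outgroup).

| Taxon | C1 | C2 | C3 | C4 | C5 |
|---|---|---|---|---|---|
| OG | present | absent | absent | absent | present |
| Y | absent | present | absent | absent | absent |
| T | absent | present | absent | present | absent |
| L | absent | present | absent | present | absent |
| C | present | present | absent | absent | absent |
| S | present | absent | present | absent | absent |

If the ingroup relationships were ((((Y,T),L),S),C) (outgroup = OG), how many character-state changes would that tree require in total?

Map each character onto ((((Y,T),L),S),C) (rooted by OG) and count the minimum state changes it requires (Fitch parsimony):
C1: 1; C2: 2; C3: 1; C4: 2; C5: 1.
Total tree length = 7.

7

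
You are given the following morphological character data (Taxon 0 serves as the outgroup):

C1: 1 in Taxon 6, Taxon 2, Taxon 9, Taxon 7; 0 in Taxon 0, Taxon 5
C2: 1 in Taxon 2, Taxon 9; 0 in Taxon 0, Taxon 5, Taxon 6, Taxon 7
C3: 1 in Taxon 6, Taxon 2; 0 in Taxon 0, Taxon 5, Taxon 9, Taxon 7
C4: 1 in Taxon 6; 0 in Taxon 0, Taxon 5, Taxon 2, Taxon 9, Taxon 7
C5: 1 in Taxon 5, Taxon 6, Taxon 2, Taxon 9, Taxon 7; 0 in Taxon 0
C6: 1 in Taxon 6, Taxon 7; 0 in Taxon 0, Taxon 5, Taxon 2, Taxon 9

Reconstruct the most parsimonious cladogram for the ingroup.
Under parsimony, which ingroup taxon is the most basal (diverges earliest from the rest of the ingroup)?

Taxon 5

The outgroup has state '0' for every character, so '1' is the derived state throughout.
C1: derived state '1' in Taxon 2, Taxon 6, Taxon 7, and Taxon 9 only — synapomorphy for {Taxon 2, Taxon 6, Taxon 7, Taxon 9}.
Only Taxon 2 and Taxon 9 show the derived state '1' for C2, supporting them as a clade.
C3 groups Taxon 2 and Taxon 6, which is incompatible with the clades supported by the remaining characters; treating it as convergent (homoplasy) costs fewer steps than any alternative tree.
C4: derived state '1' in Taxon 6 only — an autapomorphy, so it tells us nothing about relationships among taxa.
C5 (derived state '1') is shared by all ingroup taxa — unites the whole ingroup.
C6 (derived state '1') is shared by Taxon 6 and Taxon 7 — a synapomorphy uniting that clade.
Most parsimonious ingroup topology: (Taxon 5,((Taxon 6,Taxon 7),(Taxon 2,Taxon 9))).
Taxon 5 is sister to the clade containing all other ingroup taxa, so it is the earliest-diverging (most basal) ingroup lineage.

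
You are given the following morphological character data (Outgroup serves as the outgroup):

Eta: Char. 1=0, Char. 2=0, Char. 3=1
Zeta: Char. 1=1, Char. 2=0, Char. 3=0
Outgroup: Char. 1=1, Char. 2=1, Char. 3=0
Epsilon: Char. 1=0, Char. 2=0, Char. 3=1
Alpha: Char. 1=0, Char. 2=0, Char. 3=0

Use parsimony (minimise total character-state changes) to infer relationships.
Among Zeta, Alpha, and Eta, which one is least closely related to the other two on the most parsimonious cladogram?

Character polarity is set by the outgroup: the derived state is whichever differs from the outgroup's state, so for Char. 1, Char. 2 the derived state is '0', and for the remaining characters it is '1'.
Only Alpha, Epsilon, and Eta show the derived state '0' for Char. 1, supporting them as a clade.
All ingroup taxa share the derived state '0' for Char. 2; it defines the ingroup but does not resolve relationships within it.
Char. 3 (derived state '1') is shared by Epsilon and Eta — a synapomorphy uniting that clade.
Most parsimonious ingroup topology: ((Alpha,(Eta,Epsilon)),Zeta).
Alpha and Eta share a more recent common ancestor with each other than either does with Zeta, so Zeta is the least closely related of the three.

Zeta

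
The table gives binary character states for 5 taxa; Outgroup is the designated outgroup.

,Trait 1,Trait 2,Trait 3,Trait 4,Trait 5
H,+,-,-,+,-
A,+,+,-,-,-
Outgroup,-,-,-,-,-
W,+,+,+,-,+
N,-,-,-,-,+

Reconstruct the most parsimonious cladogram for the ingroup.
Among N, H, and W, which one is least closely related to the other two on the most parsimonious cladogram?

N

The outgroup has state '-' for every character, so '+' is the derived state throughout.
Trait 1 (derived state '+') is shared by A, H, and W — a synapomorphy uniting that clade.
Trait 2 (derived state '+') is shared by A and W — a synapomorphy uniting that clade.
Trait 3 (derived state '+') is unique to W (autapomorphy; uninformative for grouping).
Trait 4 (derived state '+') is unique to H (autapomorphy; uninformative for grouping).
Trait 5 groups N and W, which is incompatible with the clades supported by the remaining characters; treating it as convergent (homoplasy) costs fewer steps than any alternative tree.
Most parsimonious ingroup topology: ((H,(A,W)),N).
W and H share a more recent common ancestor with each other than either does with N, so N is the least closely related of the three.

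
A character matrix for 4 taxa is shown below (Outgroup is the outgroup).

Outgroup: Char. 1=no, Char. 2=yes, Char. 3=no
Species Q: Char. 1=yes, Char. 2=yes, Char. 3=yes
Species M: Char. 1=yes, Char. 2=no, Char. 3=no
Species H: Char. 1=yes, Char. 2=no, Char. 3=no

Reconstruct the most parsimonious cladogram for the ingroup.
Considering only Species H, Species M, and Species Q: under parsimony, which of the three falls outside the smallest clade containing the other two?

Species Q

Character polarity is set by the outgroup: the derived state is whichever differs from the outgroup's state, so for Char. 2 the derived state is 'no', and for the remaining characters it is 'yes'.
Char. 1 (derived state 'yes') is shared by all ingroup taxa — unites the whole ingroup.
Char. 2: derived state 'no' in Species H and Species M only — synapomorphy for {Species H, Species M}.
Char. 3 (derived state 'yes') is unique to Species Q (autapomorphy; uninformative for grouping).
Most parsimonious ingroup topology: (Species Q,(Species M,Species H)).
Species H and Species M share a more recent common ancestor with each other than either does with Species Q, so Species Q is the least closely related of the three.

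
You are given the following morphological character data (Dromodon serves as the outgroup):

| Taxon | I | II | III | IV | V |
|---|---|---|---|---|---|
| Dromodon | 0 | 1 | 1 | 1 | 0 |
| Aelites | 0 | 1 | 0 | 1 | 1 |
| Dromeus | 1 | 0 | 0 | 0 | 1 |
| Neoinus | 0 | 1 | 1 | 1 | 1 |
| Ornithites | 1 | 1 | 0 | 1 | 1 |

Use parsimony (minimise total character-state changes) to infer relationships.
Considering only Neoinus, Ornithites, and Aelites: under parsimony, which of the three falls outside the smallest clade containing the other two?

Character polarity is set by the outgroup: the derived state is whichever differs from the outgroup's state, so for II, III, IV the derived state is '0', and for the remaining characters it is '1'.
I (derived state '1') is shared by Dromeus and Ornithites — a synapomorphy uniting that clade.
II: derived state '0' in Dromeus only — an autapomorphy, so it tells us nothing about relationships among taxa.
III (derived state '0') is shared by Aelites, Dromeus, and Ornithites — a synapomorphy uniting that clade.
IV: derived state '0' in Dromeus only — an autapomorphy, so it tells us nothing about relationships among taxa.
V (derived state '1') is shared by all ingroup taxa — unites the whole ingroup.
Most parsimonious ingroup topology: ((Aelites,(Dromeus,Ornithites)),Neoinus).
Ornithites and Aelites share a more recent common ancestor with each other than either does with Neoinus, so Neoinus is the least closely related of the three.

Neoinus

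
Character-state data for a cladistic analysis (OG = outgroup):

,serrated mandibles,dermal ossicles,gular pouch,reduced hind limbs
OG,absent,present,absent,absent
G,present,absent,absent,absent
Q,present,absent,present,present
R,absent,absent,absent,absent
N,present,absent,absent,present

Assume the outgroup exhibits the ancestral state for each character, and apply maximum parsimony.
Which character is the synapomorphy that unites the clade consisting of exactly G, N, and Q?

Character polarity is set by the outgroup: the derived state is whichever differs from the outgroup's state, so for dermal ossicles the derived state is 'absent', and for the remaining characters it is 'present'.
Only G, N, and Q show the derived state 'present' for serrated mandibles, supporting them as a clade.
dermal ossicles (derived state 'absent') is shared by all ingroup taxa — unites the whole ingroup.
gular pouch: derived state 'present' in Q only — an autapomorphy, so it tells us nothing about relationships among taxa.
reduced hind limbs: derived state 'present' in N and Q only — synapomorphy for {N, Q}.
Most parsimonious ingroup topology: ((G,(Q,N)),R).
The clade {G, N, Q} is supported by serrated mandibles: its derived state 'present' occurs in exactly those taxa and in no other taxon (including the outgroup).

serrated mandibles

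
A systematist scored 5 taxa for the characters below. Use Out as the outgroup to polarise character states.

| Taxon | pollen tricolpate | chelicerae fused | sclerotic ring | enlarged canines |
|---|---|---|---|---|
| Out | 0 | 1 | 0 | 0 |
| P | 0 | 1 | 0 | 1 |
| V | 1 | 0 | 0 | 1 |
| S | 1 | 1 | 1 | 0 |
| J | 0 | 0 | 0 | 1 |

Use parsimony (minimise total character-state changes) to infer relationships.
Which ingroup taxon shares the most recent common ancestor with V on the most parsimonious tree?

Character polarity is set by the outgroup: the derived state is whichever differs from the outgroup's state, so for chelicerae fused the derived state is '0', and for the remaining characters it is '1'.
pollen tricolpate groups S and V, which is incompatible with the clades supported by the remaining characters; treating it as convergent (homoplasy) costs fewer steps than any alternative tree.
Only J and V show the derived state '0' for chelicerae fused, supporting them as a clade.
sclerotic ring: derived state '1' in S only — an autapomorphy, so it tells us nothing about relationships among taxa.
enlarged canines (derived state '1') is shared by J, P, and V — a synapomorphy uniting that clade.
Most parsimonious ingroup topology: ((P,(V,J)),S).
V and J form a cherry on this tree, so they are sister taxa.

J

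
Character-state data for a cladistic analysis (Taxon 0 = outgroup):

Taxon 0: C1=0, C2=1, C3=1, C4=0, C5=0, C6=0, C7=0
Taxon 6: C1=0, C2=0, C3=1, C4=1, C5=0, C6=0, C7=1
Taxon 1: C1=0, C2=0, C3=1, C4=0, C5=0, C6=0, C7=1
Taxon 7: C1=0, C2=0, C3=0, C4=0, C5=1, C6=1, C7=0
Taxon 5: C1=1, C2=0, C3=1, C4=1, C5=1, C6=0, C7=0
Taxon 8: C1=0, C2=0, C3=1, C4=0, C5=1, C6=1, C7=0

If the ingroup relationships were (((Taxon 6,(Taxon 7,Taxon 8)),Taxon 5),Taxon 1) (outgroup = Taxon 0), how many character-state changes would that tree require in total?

Map each character onto (((Taxon 6,(Taxon 7,Taxon 8)),Taxon 5),Taxon 1) (rooted by Taxon 0) and count the minimum state changes it requires (Fitch parsimony):
C1: 1; C2: 1; C3: 1; C4: 2; C5: 2; C6: 1; C7: 2.
Total tree length = 10.

10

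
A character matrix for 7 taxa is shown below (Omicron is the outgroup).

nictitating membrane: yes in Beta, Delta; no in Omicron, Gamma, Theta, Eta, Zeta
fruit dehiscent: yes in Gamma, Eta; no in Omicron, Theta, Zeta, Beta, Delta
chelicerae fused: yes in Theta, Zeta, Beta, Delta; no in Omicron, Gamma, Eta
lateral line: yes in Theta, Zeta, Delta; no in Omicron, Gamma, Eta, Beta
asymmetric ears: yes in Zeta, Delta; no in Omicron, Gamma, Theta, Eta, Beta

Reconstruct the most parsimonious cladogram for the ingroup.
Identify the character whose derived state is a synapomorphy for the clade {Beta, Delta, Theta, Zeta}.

The outgroup has state 'no' for every character, so 'yes' is the derived state throughout.
nictitating membrane groups Beta and Delta, which is incompatible with the clades supported by the remaining characters; treating it as convergent (homoplasy) costs fewer steps than any alternative tree.
fruit dehiscent: derived state 'yes' in Eta and Gamma only — synapomorphy for {Eta, Gamma}.
Only Beta, Delta, Theta, and Zeta show the derived state 'yes' for chelicerae fused, supporting them as a clade.
lateral line (derived state 'yes') is shared by Delta, Theta, and Zeta — a synapomorphy uniting that clade.
Only Delta and Zeta show the derived state 'yes' for asymmetric ears, supporting them as a clade.
Most parsimonious ingroup topology: ((Gamma,Eta),((Theta,(Zeta,Delta)),Beta)).
The clade {Beta, Delta, Theta, Zeta} is supported by chelicerae fused: its derived state 'yes' occurs in exactly those taxa and in no other taxon (including the outgroup).

chelicerae fused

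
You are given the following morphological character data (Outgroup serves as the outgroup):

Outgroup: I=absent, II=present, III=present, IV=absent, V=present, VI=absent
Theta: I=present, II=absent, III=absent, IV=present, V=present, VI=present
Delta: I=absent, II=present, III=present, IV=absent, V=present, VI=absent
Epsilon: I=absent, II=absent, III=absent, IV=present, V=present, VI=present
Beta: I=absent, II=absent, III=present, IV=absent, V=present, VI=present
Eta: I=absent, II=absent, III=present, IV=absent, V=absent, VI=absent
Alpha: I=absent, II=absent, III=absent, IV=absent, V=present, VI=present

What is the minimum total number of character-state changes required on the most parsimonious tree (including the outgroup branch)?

6

Character polarity is set by the outgroup: the derived state is whichever differs from the outgroup's state, so for II, III, V the derived state is 'absent', and for the remaining characters it is 'present'.
I (derived state 'present') is unique to Theta (autapomorphy; uninformative for grouping).
II: derived state 'absent' in Alpha, Beta, Epsilon, Eta, and Theta only — synapomorphy for {Alpha, Beta, Epsilon, Eta, Theta}.
III: derived state 'absent' in Alpha, Epsilon, and Theta only — synapomorphy for {Alpha, Epsilon, Theta}.
IV (derived state 'present') is shared by Epsilon and Theta — a synapomorphy uniting that clade.
V (derived state 'absent') is unique to Eta (autapomorphy; uninformative for grouping).
VI (derived state 'present') is shared by Alpha, Beta, Epsilon, and Theta — a synapomorphy uniting that clade.
Most parsimonious ingroup topology: (((((Theta,Epsilon),Alpha),Beta),Eta),Delta).
Changes per character on this tree: I: 1; II: 1; III: 1; IV: 1; V: 1; VI: 1.
Total = 6.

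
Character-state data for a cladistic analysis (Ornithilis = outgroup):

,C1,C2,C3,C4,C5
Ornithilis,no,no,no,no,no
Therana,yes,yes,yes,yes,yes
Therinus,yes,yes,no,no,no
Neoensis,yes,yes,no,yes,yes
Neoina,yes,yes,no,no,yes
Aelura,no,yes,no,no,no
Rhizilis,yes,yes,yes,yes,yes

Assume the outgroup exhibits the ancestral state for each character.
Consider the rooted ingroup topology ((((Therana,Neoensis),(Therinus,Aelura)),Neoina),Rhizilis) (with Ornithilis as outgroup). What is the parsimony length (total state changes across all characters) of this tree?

Map each character onto ((((Therana,Neoensis),(Therinus,Aelura)),Neoina),Rhizilis) (rooted by Ornithilis) and count the minimum state changes it requires (Fitch parsimony):
C1: 2; C2: 1; C3: 2; C4: 2; C5: 2.
Total tree length = 9.

9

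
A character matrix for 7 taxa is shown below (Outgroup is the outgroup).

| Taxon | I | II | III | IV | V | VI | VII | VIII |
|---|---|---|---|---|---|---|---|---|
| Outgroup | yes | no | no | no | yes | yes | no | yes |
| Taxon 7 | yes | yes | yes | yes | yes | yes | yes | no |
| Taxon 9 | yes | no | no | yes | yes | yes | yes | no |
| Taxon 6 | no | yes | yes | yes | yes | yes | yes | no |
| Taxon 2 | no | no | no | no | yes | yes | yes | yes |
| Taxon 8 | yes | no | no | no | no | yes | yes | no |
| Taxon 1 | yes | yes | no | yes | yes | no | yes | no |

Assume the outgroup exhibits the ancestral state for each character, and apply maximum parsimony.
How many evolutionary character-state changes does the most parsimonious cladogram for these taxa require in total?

Character polarity is set by the outgroup: the derived state is whichever differs from the outgroup's state, so for I, V, VI, VIII the derived state is 'no', and for the remaining characters it is 'yes'.
I (state 'no') occurs in Taxon 2 and Taxon 6 but conflicts with the nesting implied by the other characters — most parsimoniously interpreted as homoplasy.
II (derived state 'yes') is shared by Taxon 1, Taxon 6, and Taxon 7 — a synapomorphy uniting that clade.
III (derived state 'yes') is shared by Taxon 6 and Taxon 7 — a synapomorphy uniting that clade.
IV: derived state 'yes' in Taxon 1, Taxon 6, Taxon 7, and Taxon 9 only — synapomorphy for {Taxon 1, Taxon 6, Taxon 7, Taxon 9}.
V: derived state 'no' in Taxon 8 only — an autapomorphy, so it tells us nothing about relationships among taxa.
VI (derived state 'no') is unique to Taxon 1 (autapomorphy; uninformative for grouping).
All ingroup taxa share the derived state 'yes' for VII; it defines the ingroup but does not resolve relationships within it.
Only Taxon 1, Taxon 6, Taxon 7, Taxon 8, and Taxon 9 show the derived state 'no' for VIII, supporting them as a clade.
Most parsimonious ingroup topology: (((((Taxon 7,Taxon 6),Taxon 1),Taxon 9),Taxon 8),Taxon 2).
Changes per character on this tree: I: 2; II: 1; III: 1; IV: 1; V: 1; VI: 1; VII: 1; VIII: 1.
Total = 9.

9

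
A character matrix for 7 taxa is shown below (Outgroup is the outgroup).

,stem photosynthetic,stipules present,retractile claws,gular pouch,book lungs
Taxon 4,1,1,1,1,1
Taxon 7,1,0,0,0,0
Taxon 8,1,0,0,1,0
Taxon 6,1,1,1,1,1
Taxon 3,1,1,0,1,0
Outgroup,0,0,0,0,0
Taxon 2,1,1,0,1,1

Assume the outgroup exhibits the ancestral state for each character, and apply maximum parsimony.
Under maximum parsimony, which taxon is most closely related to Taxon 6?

The outgroup has state '0' for every character, so '1' is the derived state throughout.
stem photosynthetic (derived state '1') is shared by all ingroup taxa — unites the whole ingroup.
stipules present: derived state '1' in Taxon 2, Taxon 3, Taxon 4, and Taxon 6 only — synapomorphy for {Taxon 2, Taxon 3, Taxon 4, Taxon 6}.
Only Taxon 4 and Taxon 6 show the derived state '1' for retractile claws, supporting them as a clade.
gular pouch (derived state '1') is shared by Taxon 2, Taxon 3, Taxon 4, Taxon 6, and Taxon 8 — a synapomorphy uniting that clade.
book lungs: derived state '1' in Taxon 2, Taxon 4, and Taxon 6 only — synapomorphy for {Taxon 2, Taxon 4, Taxon 6}.
Most parsimonious ingroup topology: ((Taxon 8,((Taxon 2,(Taxon 4,Taxon 6)),Taxon 3)),Taxon 7).
Taxon 6 and Taxon 4 form a cherry on this tree, so they are sister taxa.

Taxon 4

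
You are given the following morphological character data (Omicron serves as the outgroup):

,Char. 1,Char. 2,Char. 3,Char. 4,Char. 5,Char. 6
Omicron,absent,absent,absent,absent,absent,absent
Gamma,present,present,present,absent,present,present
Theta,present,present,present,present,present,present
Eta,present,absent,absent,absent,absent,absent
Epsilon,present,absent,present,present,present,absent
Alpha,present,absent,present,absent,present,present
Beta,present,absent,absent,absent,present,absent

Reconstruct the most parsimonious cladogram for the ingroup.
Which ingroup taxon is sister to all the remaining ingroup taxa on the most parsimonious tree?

Eta

The outgroup has state 'absent' for every character, so 'present' is the derived state throughout.
All ingroup taxa share the derived state 'present' for Char. 1; it defines the ingroup but does not resolve relationships within it.
Char. 2: derived state 'present' in Gamma and Theta only — synapomorphy for {Gamma, Theta}.
Char. 3 (derived state 'present') is shared by Alpha, Epsilon, Gamma, and Theta — a synapomorphy uniting that clade.
Char. 4 (state 'present') occurs in Epsilon and Theta but conflicts with the nesting implied by the other characters — most parsimoniously interpreted as homoplasy.
Only Alpha, Beta, Epsilon, Gamma, and Theta show the derived state 'present' for Char. 5, supporting them as a clade.
Char. 6: derived state 'present' in Alpha, Gamma, and Theta only — synapomorphy for {Alpha, Gamma, Theta}.
Most parsimonious ingroup topology: (((((Gamma,Theta),Alpha),Epsilon),Beta),Eta).
Eta is sister to the clade containing all other ingroup taxa, so it is the earliest-diverging (most basal) ingroup lineage.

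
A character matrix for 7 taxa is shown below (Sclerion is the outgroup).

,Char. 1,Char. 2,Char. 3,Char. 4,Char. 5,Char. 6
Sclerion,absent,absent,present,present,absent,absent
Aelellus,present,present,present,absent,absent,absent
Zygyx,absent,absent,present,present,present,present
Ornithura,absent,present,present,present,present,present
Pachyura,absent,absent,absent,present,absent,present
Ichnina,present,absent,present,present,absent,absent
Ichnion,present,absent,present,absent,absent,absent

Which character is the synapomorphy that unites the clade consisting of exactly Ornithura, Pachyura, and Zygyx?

Character polarity is set by the outgroup: the derived state is whichever differs from the outgroup's state, so for Char. 3, Char. 4 the derived state is 'absent', and for the remaining characters it is 'present'.
Char. 1 (derived state 'present') is shared by Aelellus, Ichnina, and Ichnion — a synapomorphy uniting that clade.
Char. 2 groups Aelellus and Ornithura, which is incompatible with the clades supported by the remaining characters; treating it as convergent (homoplasy) costs fewer steps than any alternative tree.
Char. 3: derived state 'absent' in Pachyura only — an autapomorphy, so it tells us nothing about relationships among taxa.
Char. 4 (derived state 'absent') is shared by Aelellus and Ichnion — a synapomorphy uniting that clade.
Only Ornithura and Zygyx show the derived state 'present' for Char. 5, supporting them as a clade.
Char. 6: derived state 'present' in Ornithura, Pachyura, and Zygyx only — synapomorphy for {Ornithura, Pachyura, Zygyx}.
Most parsimonious ingroup topology: (((Zygyx,Ornithura),Pachyura),(Ichnina,(Aelellus,Ichnion))).
The clade {Ornithura, Pachyura, Zygyx} is supported by Char. 6: its derived state 'present' occurs in exactly those taxa and in no other taxon (including the outgroup).

Char. 6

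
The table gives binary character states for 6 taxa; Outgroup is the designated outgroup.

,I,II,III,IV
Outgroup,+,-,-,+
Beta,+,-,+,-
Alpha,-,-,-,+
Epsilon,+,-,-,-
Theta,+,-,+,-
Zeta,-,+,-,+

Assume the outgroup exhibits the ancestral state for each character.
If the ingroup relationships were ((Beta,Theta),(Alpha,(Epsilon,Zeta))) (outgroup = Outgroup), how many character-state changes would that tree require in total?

6

Map each character onto ((Beta,Theta),(Alpha,(Epsilon,Zeta))) (rooted by Outgroup) and count the minimum state changes it requires (Fitch parsimony):
I: 2; II: 1; III: 1; IV: 2.
Total tree length = 6.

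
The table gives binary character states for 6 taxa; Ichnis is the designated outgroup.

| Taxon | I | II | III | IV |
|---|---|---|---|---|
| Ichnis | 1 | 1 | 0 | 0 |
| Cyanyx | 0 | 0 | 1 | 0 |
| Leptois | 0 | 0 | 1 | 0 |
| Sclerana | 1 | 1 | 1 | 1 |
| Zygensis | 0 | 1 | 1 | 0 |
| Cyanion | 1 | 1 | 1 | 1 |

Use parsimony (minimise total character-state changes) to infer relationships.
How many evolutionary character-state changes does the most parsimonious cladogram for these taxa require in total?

4

Character polarity is set by the outgroup: the derived state is whichever differs from the outgroup's state, so for I, II the derived state is '0', and for the remaining characters it is '1'.
Only Cyanyx, Leptois, and Zygensis show the derived state '0' for I, supporting them as a clade.
II: derived state '0' in Cyanyx and Leptois only — synapomorphy for {Cyanyx, Leptois}.
All ingroup taxa share the derived state '1' for III; it defines the ingroup but does not resolve relationships within it.
Only Cyanion and Sclerana show the derived state '1' for IV, supporting them as a clade.
Most parsimonious ingroup topology: (((Cyanyx,Leptois),Zygensis),(Sclerana,Cyanion)).
Changes per character on this tree: I: 1; II: 1; III: 1; IV: 1.
Total = 4.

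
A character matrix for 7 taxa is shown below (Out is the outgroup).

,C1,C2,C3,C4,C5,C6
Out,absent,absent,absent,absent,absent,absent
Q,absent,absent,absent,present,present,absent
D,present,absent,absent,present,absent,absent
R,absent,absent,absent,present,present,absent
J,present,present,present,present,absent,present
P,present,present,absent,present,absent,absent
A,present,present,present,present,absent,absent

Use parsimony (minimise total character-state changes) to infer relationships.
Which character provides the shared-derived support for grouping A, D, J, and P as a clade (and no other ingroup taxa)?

C1

The outgroup has state 'absent' for every character, so 'present' is the derived state throughout.
Only A, D, J, and P show the derived state 'present' for C1, supporting them as a clade.
C2: derived state 'present' in A, J, and P only — synapomorphy for {A, J, P}.
Only A and J show the derived state 'present' for C3, supporting them as a clade.
C4 (derived state 'present') is shared by all ingroup taxa — unites the whole ingroup.
Only Q and R show the derived state 'present' for C5, supporting them as a clade.
C6: derived state 'present' in J only — an autapomorphy, so it tells us nothing about relationships among taxa.
Most parsimonious ingroup topology: ((Q,R),(D,((J,A),P))).
The clade {A, D, J, P} is supported by C1: its derived state 'present' occurs in exactly those taxa and in no other taxon (including the outgroup).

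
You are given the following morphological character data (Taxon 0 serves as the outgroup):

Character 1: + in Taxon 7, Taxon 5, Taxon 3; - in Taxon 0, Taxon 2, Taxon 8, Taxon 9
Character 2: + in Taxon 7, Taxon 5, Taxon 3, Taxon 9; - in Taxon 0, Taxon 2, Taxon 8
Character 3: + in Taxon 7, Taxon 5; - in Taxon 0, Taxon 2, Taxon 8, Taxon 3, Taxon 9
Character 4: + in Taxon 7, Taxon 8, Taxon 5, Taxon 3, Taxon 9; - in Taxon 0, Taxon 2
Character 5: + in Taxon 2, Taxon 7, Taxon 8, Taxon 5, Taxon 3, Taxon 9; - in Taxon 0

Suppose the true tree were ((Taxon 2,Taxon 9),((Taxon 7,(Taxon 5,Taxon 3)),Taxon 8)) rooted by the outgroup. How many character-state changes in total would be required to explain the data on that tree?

Map each character onto ((Taxon 2,Taxon 9),((Taxon 7,(Taxon 5,Taxon 3)),Taxon 8)) (rooted by Taxon 0) and count the minimum state changes it requires (Fitch parsimony):
Character 1: 1; Character 2: 2; Character 3: 2; Character 4: 2; Character 5: 1.
Total tree length = 8.

8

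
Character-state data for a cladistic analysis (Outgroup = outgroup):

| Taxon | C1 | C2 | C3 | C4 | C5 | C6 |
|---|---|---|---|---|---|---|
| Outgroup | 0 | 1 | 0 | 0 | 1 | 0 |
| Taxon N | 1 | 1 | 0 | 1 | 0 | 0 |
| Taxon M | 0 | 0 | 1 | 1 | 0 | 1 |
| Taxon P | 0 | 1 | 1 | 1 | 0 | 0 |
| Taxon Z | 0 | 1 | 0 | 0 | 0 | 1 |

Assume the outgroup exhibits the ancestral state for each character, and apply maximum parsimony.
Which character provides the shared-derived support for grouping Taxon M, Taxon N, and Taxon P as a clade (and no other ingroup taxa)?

Character polarity is set by the outgroup: the derived state is whichever differs from the outgroup's state, so for C2, C5 the derived state is '0', and for the remaining characters it is '1'.
C1 (derived state '1') is unique to Taxon N (autapomorphy; uninformative for grouping).
C2 (derived state '0') is unique to Taxon M (autapomorphy; uninformative for grouping).
C3: derived state '1' in Taxon M and Taxon P only — synapomorphy for {Taxon M, Taxon P}.
Only Taxon M, Taxon N, and Taxon P show the derived state '1' for C4, supporting them as a clade.
C5 (derived state '0') is shared by all ingroup taxa — unites the whole ingroup.
C6 (state '1') occurs in Taxon M and Taxon Z but conflicts with the nesting implied by the other characters — most parsimoniously interpreted as homoplasy.
Most parsimonious ingroup topology: (((Taxon P,Taxon M),Taxon N),Taxon Z).
The clade {Taxon M, Taxon N, Taxon P} is supported by C4: its derived state '1' occurs in exactly those taxa and in no other taxon (including the outgroup).

C4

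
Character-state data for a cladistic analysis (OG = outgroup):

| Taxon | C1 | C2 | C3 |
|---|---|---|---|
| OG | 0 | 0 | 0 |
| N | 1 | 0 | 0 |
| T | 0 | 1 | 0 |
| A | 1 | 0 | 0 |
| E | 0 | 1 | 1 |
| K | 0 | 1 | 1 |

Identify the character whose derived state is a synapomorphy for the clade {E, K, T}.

The outgroup has state '0' for every character, so '1' is the derived state throughout.
C1 (derived state '1') is shared by A and N — a synapomorphy uniting that clade.
C2: derived state '1' in E, K, and T only — synapomorphy for {E, K, T}.
C3 (derived state '1') is shared by E and K — a synapomorphy uniting that clade.
Most parsimonious ingroup topology: ((N,A),(T,(E,K))).
The clade {E, K, T} is supported by C2: its derived state '1' occurs in exactly those taxa and in no other taxon (including the outgroup).

C2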